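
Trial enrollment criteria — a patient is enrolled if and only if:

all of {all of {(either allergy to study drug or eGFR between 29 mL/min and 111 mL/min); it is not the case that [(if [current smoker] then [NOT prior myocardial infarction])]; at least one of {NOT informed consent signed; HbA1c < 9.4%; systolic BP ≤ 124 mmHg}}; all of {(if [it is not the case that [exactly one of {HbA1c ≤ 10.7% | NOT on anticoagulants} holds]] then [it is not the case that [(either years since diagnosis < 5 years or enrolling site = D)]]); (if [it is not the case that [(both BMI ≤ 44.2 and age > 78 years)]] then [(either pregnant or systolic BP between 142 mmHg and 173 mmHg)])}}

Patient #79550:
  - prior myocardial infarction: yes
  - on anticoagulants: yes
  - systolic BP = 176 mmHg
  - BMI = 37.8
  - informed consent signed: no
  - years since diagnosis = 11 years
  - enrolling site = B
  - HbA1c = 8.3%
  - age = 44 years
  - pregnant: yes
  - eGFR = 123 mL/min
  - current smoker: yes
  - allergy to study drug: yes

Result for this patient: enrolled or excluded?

Atomic conditions:
  allergy to study drug: yes → true
  eGFR between 29 mL/min and 111 mL/min: 123 in [29, 111] is false
  current smoker: yes → true
  NOT prior myocardial infarction: yes → false
  NOT informed consent signed: no → true
  HbA1c < 9.4%: 8.3 < 9.4 is true
  systolic BP ≤ 124 mmHg: 176 ≤ 124 is false
  HbA1c ≤ 10.7%: 8.3 ≤ 10.7 is true
  NOT on anticoagulants: yes → false
  years since diagnosis < 5 years: 11 < 5 is false
  enrolling site = D: B == D is false
  BMI ≤ 44.2: 37.8 ≤ 44.2 is true
  age > 78 years: 44 > 78 is false
  pregnant: yes → true
  systolic BP between 142 mmHg and 173 mmHg: 176 in [142, 173] is false
Combine:
[1.1] true OR false = true
[1.2.1] true → false = false
[1.2] NOT false = true
[1.3] true OR true OR false = true
[1] true AND true AND true = true
[2.1.1.1] exactly-one(true, false) = true
[2.1.1] NOT true = false
[2.1.2.1] false OR false = false
[2.1.2] NOT false = true
[2.1] false → true (antecedent false ⇒ implication holds) = true
[2.2.1.1] true AND false = false
[2.2.1] NOT false = true
[2.2.2] true OR false = true
[2.2] true → true = true
[2] true AND true = true
[root] true AND true = true
Overall: true → enrolled

Enrolled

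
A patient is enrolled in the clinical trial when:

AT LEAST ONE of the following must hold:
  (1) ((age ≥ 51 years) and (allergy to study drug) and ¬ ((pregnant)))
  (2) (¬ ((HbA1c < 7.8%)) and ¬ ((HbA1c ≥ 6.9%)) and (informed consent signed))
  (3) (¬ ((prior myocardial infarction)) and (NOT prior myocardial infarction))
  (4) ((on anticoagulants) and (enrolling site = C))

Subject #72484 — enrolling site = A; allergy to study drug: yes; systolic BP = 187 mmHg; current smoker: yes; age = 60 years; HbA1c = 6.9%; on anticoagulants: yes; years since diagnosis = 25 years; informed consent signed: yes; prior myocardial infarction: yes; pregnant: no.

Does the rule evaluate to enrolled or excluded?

Enrolled

Atomic conditions:
  age ≥ 51 years: 60 ≥ 51 is true
  allergy to study drug: yes → true
  pregnant: no → false
  HbA1c < 7.8%: 6.9 < 7.8 is true
  HbA1c ≥ 6.9%: 6.9 ≥ 6.9 is true
  informed consent signed: yes → true
  prior myocardial infarction: yes → true
  NOT prior myocardial infarction: yes → false
  on anticoagulants: yes → true
  enrolling site = C: A == C is false
Combine:
[1.3] NOT false = true
[1] true AND true AND true = true
[2.1] NOT true = false
[2.2] NOT true = false
[2] false AND false AND true = false
[3.1] NOT true = false
[3] false AND false = false
[4] true AND false = false
[root] true OR false OR false OR false = true
Overall: true → enrolled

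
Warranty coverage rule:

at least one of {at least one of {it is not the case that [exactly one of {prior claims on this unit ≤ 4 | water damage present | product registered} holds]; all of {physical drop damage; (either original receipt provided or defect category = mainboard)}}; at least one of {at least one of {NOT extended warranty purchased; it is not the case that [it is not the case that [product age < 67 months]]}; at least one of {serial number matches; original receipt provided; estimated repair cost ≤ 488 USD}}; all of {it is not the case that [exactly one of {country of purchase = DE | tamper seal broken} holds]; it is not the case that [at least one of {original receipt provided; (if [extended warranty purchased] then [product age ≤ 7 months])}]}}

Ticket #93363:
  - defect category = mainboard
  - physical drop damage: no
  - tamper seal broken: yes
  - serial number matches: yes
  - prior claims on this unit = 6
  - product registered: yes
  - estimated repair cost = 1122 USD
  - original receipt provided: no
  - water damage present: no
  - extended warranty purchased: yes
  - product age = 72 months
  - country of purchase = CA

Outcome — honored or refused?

Honored

Atomic conditions:
  prior claims on this unit ≤ 4: 6 ≤ 4 is false
  water damage present: no → false
  product registered: yes → true
  physical drop damage: no → false
  original receipt provided: no → false
  defect category = mainboard: mainboard == mainboard is true
  NOT extended warranty purchased: yes → false
  product age < 67 months: 72 < 67 is false
  serial number matches: yes → true
  estimated repair cost ≤ 488 USD: 1122 ≤ 488 is false
  country of purchase = DE: CA == DE is false
  tamper seal broken: yes → true
  extended warranty purchased: yes → true
  product age ≤ 7 months: 72 ≤ 7 is false
Combine:
[1.1.1] exactly-one(false, false, true) = true
[1.1] NOT true = false
[1.2.2] false OR true = true
[1.2] false AND true = false
[1] false OR false = false
[2.1.2.1] NOT false = true
[2.1.2] NOT true = false
[2.1] false OR false = false
[2.2] true OR false OR false = true
[2] false OR true = true
[3.1.1] exactly-one(false, true) = true
[3.1] NOT true = false
[3.2.1.2] true → false = false
[3.2.1] false OR false = false
[3.2] NOT false = true
[3] false AND true = false
[root] false OR true OR false = true
Overall: true → honored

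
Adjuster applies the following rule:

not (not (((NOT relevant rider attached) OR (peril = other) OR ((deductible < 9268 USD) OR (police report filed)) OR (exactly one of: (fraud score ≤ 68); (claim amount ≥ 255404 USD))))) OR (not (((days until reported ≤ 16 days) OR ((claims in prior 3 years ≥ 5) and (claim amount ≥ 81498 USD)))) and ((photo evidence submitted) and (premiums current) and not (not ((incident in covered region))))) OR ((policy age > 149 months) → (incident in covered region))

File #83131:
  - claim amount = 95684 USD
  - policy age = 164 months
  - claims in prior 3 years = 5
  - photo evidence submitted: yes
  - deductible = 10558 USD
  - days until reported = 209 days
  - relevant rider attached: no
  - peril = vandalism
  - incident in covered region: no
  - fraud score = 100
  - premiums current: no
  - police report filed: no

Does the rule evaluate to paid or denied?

Paid

Atomic conditions:
  NOT relevant rider attached: no → true
  peril = other: vandalism == other is false
  deductible < 9268 USD: 10558 < 9268 is false
  police report filed: no → false
  fraud score ≤ 68: 100 ≤ 68 is false
  claim amount ≥ 255404 USD: 95684 ≥ 255404 is false
  days until reported ≤ 16 days: 209 ≤ 16 is false
  claims in prior 3 years ≥ 5: 5 ≥ 5 is true
  claim amount ≥ 81498 USD: 95684 ≥ 81498 is true
  photo evidence submitted: yes → true
  premiums current: no → false
  incident in covered region: no → false
  policy age > 149 months: 164 > 149 is true
Combine:
[1.1.1.3] false OR false = false
[1.1.1.4] exactly-one(false, false) = false
[1.1.1] true OR false OR false OR false = true
[1.1] NOT true = false
[1] NOT false = true
[2.1.1.2] true AND true = true
[2.1.1] false OR true = true
[2.1] NOT true = false
[2.2.3.1] NOT false = true
[2.2.3] NOT true = false
[2.2] true AND false AND false = false
[2] false AND false = false
[3] true → false = false
[root] true OR false OR false = true
Overall: true → paid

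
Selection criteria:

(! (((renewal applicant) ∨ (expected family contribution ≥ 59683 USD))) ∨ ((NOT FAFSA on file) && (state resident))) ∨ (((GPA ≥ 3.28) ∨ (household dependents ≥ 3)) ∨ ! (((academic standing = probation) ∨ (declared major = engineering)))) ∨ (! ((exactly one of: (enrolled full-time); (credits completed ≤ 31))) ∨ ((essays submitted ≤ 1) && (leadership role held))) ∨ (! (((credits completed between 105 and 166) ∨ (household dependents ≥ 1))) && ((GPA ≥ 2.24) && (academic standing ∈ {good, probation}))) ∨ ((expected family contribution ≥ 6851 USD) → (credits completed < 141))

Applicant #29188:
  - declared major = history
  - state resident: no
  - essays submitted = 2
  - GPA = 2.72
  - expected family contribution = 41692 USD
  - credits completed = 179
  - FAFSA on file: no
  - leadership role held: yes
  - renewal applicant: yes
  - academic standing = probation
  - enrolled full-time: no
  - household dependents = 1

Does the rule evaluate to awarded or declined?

Atomic conditions:
  renewal applicant: yes → true
  expected family contribution ≥ 59683 USD: 41692 ≥ 59683 is false
  NOT FAFSA on file: no → true
  state resident: no → false
  GPA ≥ 3.28: 2.72 ≥ 3.28 is false
  household dependents ≥ 3: 1 ≥ 3 is false
  academic standing = probation: probation == probation is true
  declared major = engineering: history == engineering is false
  enrolled full-time: no → false
  credits completed ≤ 31: 179 ≤ 31 is false
  essays submitted ≤ 1: 2 ≤ 1 is false
  leadership role held: yes → true
  credits completed between 105 and 166: 179 in [105, 166] is false
  household dependents ≥ 1: 1 ≥ 1 is true
  GPA ≥ 2.24: 2.72 ≥ 2.24 is true
  academic standing ∈ {good, probation}: probation is in the set → true
  expected family contribution ≥ 6851 USD: 41692 ≥ 6851 is true
  credits completed < 141: 179 < 141 is false
Combine:
[1.1.1] true OR false = true
[1.1] NOT true = false
[1.2] true AND false = false
[1] false OR false = false
[2.1] false OR false = false
[2.2.1] true OR false = true
[2.2] NOT true = false
[2] false OR false = false
[3.1.1] exactly-one(false, false) = false
[3.1] NOT false = true
[3.2] false AND true = false
[3] true OR false = true
[4.1.1] false OR true = true
[4.1] NOT true = false
[4.2] true AND true = true
[4] false AND true = false
[5] true → false = false
[root] false OR false OR true OR false OR false = true
Overall: true → awarded

Awarded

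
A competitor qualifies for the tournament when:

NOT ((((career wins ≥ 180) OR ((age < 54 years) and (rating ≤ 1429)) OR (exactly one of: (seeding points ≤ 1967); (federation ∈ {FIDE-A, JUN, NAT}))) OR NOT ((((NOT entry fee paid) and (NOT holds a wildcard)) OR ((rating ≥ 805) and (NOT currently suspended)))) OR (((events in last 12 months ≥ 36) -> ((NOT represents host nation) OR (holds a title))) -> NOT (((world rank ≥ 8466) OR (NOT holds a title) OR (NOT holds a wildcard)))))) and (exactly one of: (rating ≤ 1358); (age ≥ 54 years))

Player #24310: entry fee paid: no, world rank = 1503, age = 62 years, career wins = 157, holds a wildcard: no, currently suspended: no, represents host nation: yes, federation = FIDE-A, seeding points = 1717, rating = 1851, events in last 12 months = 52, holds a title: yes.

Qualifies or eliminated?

Atomic conditions:
  career wins ≥ 180: 157 ≥ 180 is false
  age < 54 years: 62 < 54 is false
  rating ≤ 1429: 1851 ≤ 1429 is false
  seeding points ≤ 1967: 1717 ≤ 1967 is true
  federation ∈ {FIDE-A, JUN, NAT}: FIDE-A is in the set → true
  NOT entry fee paid: no → true
  NOT holds a wildcard: no → true
  rating ≥ 805: 1851 ≥ 805 is true
  NOT currently suspended: no → true
  events in last 12 months ≥ 36: 52 ≥ 36 is true
  NOT represents host nation: yes → false
  holds a title: yes → true
  world rank ≥ 8466: 1503 ≥ 8466 is false
  NOT holds a title: yes → false
  rating ≤ 1358: 1851 ≤ 1358 is false
  age ≥ 54 years: 62 ≥ 54 is true
Combine:
[1.1.1.2] false AND false = false
[1.1.1.3] exactly-one(true, true) = false
[1.1.1] false OR false OR false = false
[1.1.2.1.1] true AND true = true
[1.1.2.1.2] true AND true = true
[1.1.2.1] true OR true = true
[1.1.2] NOT true = false
[1.1.3.1.2] false OR true = true
[1.1.3.1] true → true = true
[1.1.3.2.1] false OR false OR true = true
[1.1.3.2] NOT true = false
[1.1.3] true → false = false
[1.1] false OR false OR false = false
[1] NOT false = true
[2] exactly-one(false, true) = true
[root] true AND true = true
Overall: true → qualifies

Qualifies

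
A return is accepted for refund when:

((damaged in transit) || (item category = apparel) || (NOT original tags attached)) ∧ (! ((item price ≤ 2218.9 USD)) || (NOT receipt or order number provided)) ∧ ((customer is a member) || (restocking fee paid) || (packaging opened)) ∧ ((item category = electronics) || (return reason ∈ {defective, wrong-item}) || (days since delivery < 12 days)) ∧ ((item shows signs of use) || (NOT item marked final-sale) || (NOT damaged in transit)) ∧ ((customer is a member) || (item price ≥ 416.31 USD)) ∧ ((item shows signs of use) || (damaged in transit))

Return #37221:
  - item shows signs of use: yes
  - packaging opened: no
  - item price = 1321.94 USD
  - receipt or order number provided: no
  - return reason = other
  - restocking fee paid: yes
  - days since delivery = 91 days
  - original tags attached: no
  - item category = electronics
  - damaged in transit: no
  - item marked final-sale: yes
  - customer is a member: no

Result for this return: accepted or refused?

Accepted

Atomic conditions:
  damaged in transit: no → false
  item category = apparel: electronics == apparel is false
  NOT original tags attached: no → true
  item price ≤ 2218.9 USD: 1321.94 ≤ 2218.9 is true
  NOT receipt or order number provided: no → true
  customer is a member: no → false
  restocking fee paid: yes → true
  packaging opened: no → false
  item category = electronics: electronics == electronics is true
  return reason ∈ {defective, wrong-item}: other is not in the set → false
  days since delivery < 12 days: 91 < 12 is false
  item shows signs of use: yes → true
  NOT item marked final-sale: yes → false
  NOT damaged in transit: no → true
  item price ≥ 416.31 USD: 1321.94 ≥ 416.31 is true
Combine:
[1] false OR false OR true = true
[2.1] NOT true = false
[2] false OR true = true
[3] false OR true OR false = true
[4] true OR false OR false = true
[5] true OR false OR true = true
[6] false OR true = true
[7] true OR false = true
[root] true AND true AND true AND true AND true AND true AND true = true
Overall: true → accepted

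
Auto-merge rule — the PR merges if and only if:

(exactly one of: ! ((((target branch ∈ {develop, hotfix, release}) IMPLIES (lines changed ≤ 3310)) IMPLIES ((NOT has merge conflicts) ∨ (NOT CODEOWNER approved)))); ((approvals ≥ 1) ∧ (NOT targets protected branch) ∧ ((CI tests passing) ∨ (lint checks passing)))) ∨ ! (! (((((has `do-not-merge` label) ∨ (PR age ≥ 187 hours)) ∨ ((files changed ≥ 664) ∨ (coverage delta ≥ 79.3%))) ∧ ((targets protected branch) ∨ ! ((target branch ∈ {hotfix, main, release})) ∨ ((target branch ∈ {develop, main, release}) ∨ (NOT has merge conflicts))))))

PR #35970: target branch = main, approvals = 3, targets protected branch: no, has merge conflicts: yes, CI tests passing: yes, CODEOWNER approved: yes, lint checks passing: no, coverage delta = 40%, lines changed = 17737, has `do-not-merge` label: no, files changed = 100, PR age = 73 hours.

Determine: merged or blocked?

Blocked

Atomic conditions:
  target branch ∈ {develop, hotfix, release}: main is not in the set → false
  lines changed ≤ 3310: 17737 ≤ 3310 is false
  NOT has merge conflicts: yes → false
  NOT CODEOWNER approved: yes → false
  approvals ≥ 1: 3 ≥ 1 is true
  NOT targets protected branch: no → true
  CI tests passing: yes → true
  lint checks passing: no → false
  has `do-not-merge` label: no → false
  PR age ≥ 187 hours: 73 ≥ 187 is false
  files changed ≥ 664: 100 ≥ 664 is false
  coverage delta ≥ 79.3%: 40 ≥ 79.3 is false
  targets protected branch: no → false
  target branch ∈ {hotfix, main, release}: main is in the set → true
  target branch ∈ {develop, main, release}: main is in the set → true
Combine:
[1.1.1.1] false → false (antecedent false ⇒ implication holds) = true
[1.1.1.2] false OR false = false
[1.1.1] true → false = false
[1.1] NOT false = true
[1.2.3] true OR false = true
[1.2] true AND true AND true = true
[1] exactly-one(true, true) = false
[2.1.1.1.1] false OR false = false
[2.1.1.1.2] false OR false = false
[2.1.1.1] false OR false = false
[2.1.1.2.2] NOT true = false
[2.1.1.2.3] true OR false = true
[2.1.1.2] false OR false OR true = true
[2.1.1] false AND true = false
[2.1] NOT false = true
[2] NOT true = false
[root] false OR false = false
Overall: false → blocked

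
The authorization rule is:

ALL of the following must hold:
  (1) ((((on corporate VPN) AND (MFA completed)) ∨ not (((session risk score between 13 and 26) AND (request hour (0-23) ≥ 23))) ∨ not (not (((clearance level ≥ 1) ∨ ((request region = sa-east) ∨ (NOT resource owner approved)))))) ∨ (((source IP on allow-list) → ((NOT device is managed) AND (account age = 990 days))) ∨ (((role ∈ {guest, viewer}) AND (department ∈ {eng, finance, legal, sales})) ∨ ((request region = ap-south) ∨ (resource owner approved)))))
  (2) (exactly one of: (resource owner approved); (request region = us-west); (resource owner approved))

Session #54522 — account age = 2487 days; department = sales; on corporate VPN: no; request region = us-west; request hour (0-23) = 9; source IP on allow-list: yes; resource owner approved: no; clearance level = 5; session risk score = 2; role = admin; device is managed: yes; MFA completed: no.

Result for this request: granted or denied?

Granted

Atomic conditions:
  on corporate VPN: no → false
  MFA completed: no → false
  session risk score between 13 and 26: 2 in [13, 26] is false
  request hour (0-23) ≥ 23: 9 ≥ 23 is false
  clearance level ≥ 1: 5 ≥ 1 is true
  request region = sa-east: us-west == sa-east is false
  NOT resource owner approved: no → true
  source IP on allow-list: yes → true
  NOT device is managed: yes → false
  account age = 990 days: 2487 == 990 is false
  role ∈ {guest, viewer}: admin is not in the set → false
  department ∈ {eng, finance, legal, sales}: sales is in the set → true
  request region = ap-south: us-west == ap-south is false
  resource owner approved: no → false
  request region = us-west: us-west == us-west is true
Combine:
[1.1.1] false AND false = false
[1.1.2.1] false AND false = false
[1.1.2] NOT false = true
[1.1.3.1.1.2] false OR true = true
[1.1.3.1.1] true OR true = true
[1.1.3.1] NOT true = false
[1.1.3] NOT false = true
[1.1] false OR true OR true = true
[1.2.1.2] false AND false = false
[1.2.1] true → false = false
[1.2.2.1] false AND true = false
[1.2.2.2] false OR false = false
[1.2.2] false OR false = false
[1.2] false OR false = false
[1] true OR false = true
[2] exactly-one(false, true, false) = true
[root] true AND true = true
Overall: true → granted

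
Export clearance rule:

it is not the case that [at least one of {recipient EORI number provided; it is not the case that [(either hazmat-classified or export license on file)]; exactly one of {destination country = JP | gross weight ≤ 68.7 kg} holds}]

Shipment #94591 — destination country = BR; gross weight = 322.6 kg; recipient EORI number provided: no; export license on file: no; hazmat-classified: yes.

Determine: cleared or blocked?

Atomic conditions:
  recipient EORI number provided: no → false
  hazmat-classified: yes → true
  export license on file: no → false
  destination country = JP: BR == JP is false
  gross weight ≤ 68.7 kg: 322.6 ≤ 68.7 is false
Combine:
[1.2.1] true OR false = true
[1.2] NOT true = false
[1.3] exactly-one(false, false) = false
[1] false OR false OR false = false
[root] NOT false = true
Overall: true → cleared

Cleared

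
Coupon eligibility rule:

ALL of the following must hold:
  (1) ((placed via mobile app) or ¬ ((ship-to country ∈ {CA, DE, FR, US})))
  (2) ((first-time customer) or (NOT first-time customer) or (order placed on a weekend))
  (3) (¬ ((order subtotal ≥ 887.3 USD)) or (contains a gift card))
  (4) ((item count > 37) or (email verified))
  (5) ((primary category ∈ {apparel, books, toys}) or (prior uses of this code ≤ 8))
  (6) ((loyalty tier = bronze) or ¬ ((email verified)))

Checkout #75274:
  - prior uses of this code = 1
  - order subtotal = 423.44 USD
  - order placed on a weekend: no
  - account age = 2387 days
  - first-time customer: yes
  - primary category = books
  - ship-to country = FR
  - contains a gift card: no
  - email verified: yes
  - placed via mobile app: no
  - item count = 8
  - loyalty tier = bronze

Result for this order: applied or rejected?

Atomic conditions:
  placed via mobile app: no → false
  ship-to country ∈ {CA, DE, FR, US}: FR is in the set → true
  first-time customer: yes → true
  NOT first-time customer: yes → false
  order placed on a weekend: no → false
  order subtotal ≥ 887.3 USD: 423.44 ≥ 887.3 is false
  contains a gift card: no → false
  item count > 37: 8 > 37 is false
  email verified: yes → true
  primary category ∈ {apparel, books, toys}: books is in the set → true
  prior uses of this code ≤ 8: 1 ≤ 8 is true
  loyalty tier = bronze: bronze == bronze is true
Combine:
[1.2] NOT true = false
[1] false OR false = false
[2] true OR false OR false = true
[3.1] NOT false = true
[3] true OR false = true
[4] false OR true = true
[5] true OR true = true
[6.2] NOT true = false
[6] true OR false = true
[root] false AND true AND true AND true AND true AND true = false
Overall: false → rejected

Rejected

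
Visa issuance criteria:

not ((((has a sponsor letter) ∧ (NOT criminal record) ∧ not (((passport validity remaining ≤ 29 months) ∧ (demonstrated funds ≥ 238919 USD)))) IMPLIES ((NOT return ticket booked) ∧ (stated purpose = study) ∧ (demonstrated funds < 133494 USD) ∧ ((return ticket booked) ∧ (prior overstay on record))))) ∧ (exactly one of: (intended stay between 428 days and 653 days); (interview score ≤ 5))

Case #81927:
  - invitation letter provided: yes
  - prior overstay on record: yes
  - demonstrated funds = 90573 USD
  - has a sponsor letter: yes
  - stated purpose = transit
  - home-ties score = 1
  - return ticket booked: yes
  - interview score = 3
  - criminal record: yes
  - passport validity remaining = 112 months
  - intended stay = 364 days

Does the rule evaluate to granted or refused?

Atomic conditions:
  has a sponsor letter: yes → true
  NOT criminal record: yes → false
  passport validity remaining ≤ 29 months: 112 ≤ 29 is false
  demonstrated funds ≥ 238919 USD: 90573 ≥ 238919 is false
  NOT return ticket booked: yes → false
  stated purpose = study: transit == study is false
  demonstrated funds < 133494 USD: 90573 < 133494 is true
  return ticket booked: yes → true
  prior overstay on record: yes → true
  intended stay between 428 days and 653 days: 364 in [428, 653] is false
  interview score ≤ 5: 3 ≤ 5 is true
Combine:
[1.1.1.3.1] false AND false = false
[1.1.1.3] NOT false = true
[1.1.1] true AND false AND true = false
[1.1.2.4] true AND true = true
[1.1.2] false AND false AND true AND true = false
[1.1] false → false (antecedent false ⇒ implication holds) = true
[1] NOT true = false
[2] exactly-one(false, true) = true
[root] false AND true = false
Overall: false → refused

Refused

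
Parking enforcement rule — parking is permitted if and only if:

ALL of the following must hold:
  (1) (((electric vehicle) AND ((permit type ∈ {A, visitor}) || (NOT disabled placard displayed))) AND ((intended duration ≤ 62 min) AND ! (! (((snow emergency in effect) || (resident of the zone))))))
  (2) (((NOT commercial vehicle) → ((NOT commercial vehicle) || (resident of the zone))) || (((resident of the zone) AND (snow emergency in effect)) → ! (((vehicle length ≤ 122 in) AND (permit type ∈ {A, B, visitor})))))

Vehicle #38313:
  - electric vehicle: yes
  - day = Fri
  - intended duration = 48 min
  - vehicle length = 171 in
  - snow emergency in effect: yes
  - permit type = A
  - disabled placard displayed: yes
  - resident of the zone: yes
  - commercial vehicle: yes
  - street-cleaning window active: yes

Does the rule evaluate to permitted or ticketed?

Permitted

Atomic conditions:
  electric vehicle: yes → true
  permit type ∈ {A, visitor}: A is in the set → true
  NOT disabled placard displayed: yes → false
  intended duration ≤ 62 min: 48 ≤ 62 is true
  snow emergency in effect: yes → true
  resident of the zone: yes → true
  NOT commercial vehicle: yes → false
  vehicle length ≤ 122 in: 171 ≤ 122 is false
  permit type ∈ {A, B, visitor}: A is in the set → true
Combine:
[1.1.2] true OR false = true
[1.1] true AND true = true
[1.2.2.1.1] true OR true = true
[1.2.2.1] NOT true = false
[1.2.2] NOT false = true
[1.2] true AND true = true
[1] true AND true = true
[2.1.2] false OR true = true
[2.1] false → true (antecedent false ⇒ implication holds) = true
[2.2.1] true AND true = true
[2.2.2.1] false AND true = false
[2.2.2] NOT false = true
[2.2] true → true = true
[2] true OR true = true
[root] true AND true = true
Overall: true → permitted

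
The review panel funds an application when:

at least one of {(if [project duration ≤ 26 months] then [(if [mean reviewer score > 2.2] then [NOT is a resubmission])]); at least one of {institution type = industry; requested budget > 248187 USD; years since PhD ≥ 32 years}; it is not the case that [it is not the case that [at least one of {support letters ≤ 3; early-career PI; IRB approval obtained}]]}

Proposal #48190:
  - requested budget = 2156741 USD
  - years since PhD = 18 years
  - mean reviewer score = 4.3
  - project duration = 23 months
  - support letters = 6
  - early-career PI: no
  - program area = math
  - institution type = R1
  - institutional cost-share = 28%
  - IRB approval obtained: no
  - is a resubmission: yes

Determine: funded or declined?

Atomic conditions:
  project duration ≤ 26 months: 23 ≤ 26 is true
  mean reviewer score > 2.2: 4.3 > 2.2 is true
  NOT is a resubmission: yes → false
  institution type = industry: R1 == industry is false
  requested budget > 248187 USD: 2156741 > 248187 is true
  years since PhD ≥ 32 years: 18 ≥ 32 is false
  support letters ≤ 3: 6 ≤ 3 is false
  early-career PI: no → false
  IRB approval obtained: no → false
Combine:
[1.2] true → false = false
[1] true → false = false
[2] false OR true OR false = true
[3.1.1] false OR false OR false = false
[3.1] NOT false = true
[3] NOT true = false
[root] false OR true OR false = true
Overall: true → funded

Funded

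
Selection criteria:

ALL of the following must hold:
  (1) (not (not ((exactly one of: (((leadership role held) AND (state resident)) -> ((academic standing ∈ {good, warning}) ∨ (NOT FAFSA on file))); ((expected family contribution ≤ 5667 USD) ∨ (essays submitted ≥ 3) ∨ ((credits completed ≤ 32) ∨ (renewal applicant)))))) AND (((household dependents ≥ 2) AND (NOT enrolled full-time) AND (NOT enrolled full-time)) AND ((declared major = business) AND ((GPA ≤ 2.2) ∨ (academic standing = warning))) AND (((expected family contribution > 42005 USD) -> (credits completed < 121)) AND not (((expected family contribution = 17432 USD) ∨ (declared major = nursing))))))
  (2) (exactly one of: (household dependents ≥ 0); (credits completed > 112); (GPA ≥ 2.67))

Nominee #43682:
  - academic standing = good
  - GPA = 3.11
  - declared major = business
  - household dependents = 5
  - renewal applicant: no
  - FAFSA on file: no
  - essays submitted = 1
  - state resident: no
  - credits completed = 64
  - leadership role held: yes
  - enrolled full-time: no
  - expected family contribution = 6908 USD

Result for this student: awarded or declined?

Atomic conditions:
  leadership role held: yes → true
  state resident: no → false
  academic standing ∈ {good, warning}: good is in the set → true
  NOT FAFSA on file: no → true
  expected family contribution ≤ 5667 USD: 6908 ≤ 5667 is false
  essays submitted ≥ 3: 1 ≥ 3 is false
  credits completed ≤ 32: 64 ≤ 32 is false
  renewal applicant: no → false
  household dependents ≥ 2: 5 ≥ 2 is true
  NOT enrolled full-time: no → true
  declared major = business: business == business is true
  GPA ≤ 2.2: 3.11 ≤ 2.2 is false
  academic standing = warning: good == warning is false
  expected family contribution > 42005 USD: 6908 > 42005 is false
  credits completed < 121: 64 < 121 is true
  expected family contribution = 17432 USD: 6908 == 17432 is false
  declared major = nursing: business == nursing is false
  household dependents ≥ 0: 5 ≥ 0 is true
  credits completed > 112: 64 > 112 is false
  GPA ≥ 2.67: 3.11 ≥ 2.67 is true
Combine:
[1.1.1.1.1.1] true AND false = false
[1.1.1.1.1.2] true OR true = true
[1.1.1.1.1] false → true (antecedent false ⇒ implication holds) = true
[1.1.1.1.2.3] false OR false = false
[1.1.1.1.2] false OR false OR false = false
[1.1.1.1] exactly-one(true, false) = true
[1.1.1] NOT true = false
[1.1] NOT false = true
[1.2.1] true AND true AND true = true
[1.2.2.2] false OR false = false
[1.2.2] true AND false = false
[1.2.3.1] false → true (antecedent false ⇒ implication holds) = true
[1.2.3.2.1] false OR false = false
[1.2.3.2] NOT false = true
[1.2.3] true AND true = true
[1.2] true AND false AND true = false
[1] true AND false = false
[2] exactly-one(true, false, true) = false
[root] false AND false = false
Overall: false → declined

Declined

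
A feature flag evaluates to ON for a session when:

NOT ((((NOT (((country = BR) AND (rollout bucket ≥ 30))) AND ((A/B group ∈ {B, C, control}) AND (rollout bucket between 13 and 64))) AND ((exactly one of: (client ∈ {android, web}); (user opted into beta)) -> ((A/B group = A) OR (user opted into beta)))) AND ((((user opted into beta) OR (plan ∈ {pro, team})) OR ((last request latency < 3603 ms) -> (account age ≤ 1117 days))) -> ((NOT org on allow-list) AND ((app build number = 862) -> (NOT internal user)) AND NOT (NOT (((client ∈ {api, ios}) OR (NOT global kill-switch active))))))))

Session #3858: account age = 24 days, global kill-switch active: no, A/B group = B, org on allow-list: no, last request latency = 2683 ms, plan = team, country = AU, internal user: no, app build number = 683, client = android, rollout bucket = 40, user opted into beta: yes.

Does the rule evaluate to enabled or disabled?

Atomic conditions:
  country = BR: AU == BR is false
  rollout bucket ≥ 30: 40 ≥ 30 is true
  A/B group ∈ {B, C, control}: B is in the set → true
  rollout bucket between 13 and 64: 40 in [13, 64] is true
  client ∈ {android, web}: android is in the set → true
  user opted into beta: yes → true
  A/B group = A: B == A is false
  plan ∈ {pro, team}: team is in the set → true
  last request latency < 3603 ms: 2683 < 3603 is true
  account age ≤ 1117 days: 24 ≤ 1117 is true
  NOT org on allow-list: no → true
  app build number = 862: 683 == 862 is false
  NOT internal user: no → true
  client ∈ {api, ios}: android is not in the set → false
  NOT global kill-switch active: no → true
Combine:
[1.1.1.1.1] false AND true = false
[1.1.1.1] NOT false = true
[1.1.1.2] true AND true = true
[1.1.1] true AND true = true
[1.1.2.1] exactly-one(true, true) = false
[1.1.2.2] false OR true = true
[1.1.2] false → true (antecedent false ⇒ implication holds) = true
[1.1] true AND true = true
[1.2.1.1] true OR true = true
[1.2.1.2] true → true = true
[1.2.1] true OR true = true
[1.2.2.2] false → true (antecedent false ⇒ implication holds) = true
[1.2.2.3.1.1] false OR true = true
[1.2.2.3.1] NOT true = false
[1.2.2.3] NOT false = true
[1.2.2] true AND true AND true = true
[1.2] true → true = true
[1] true AND true = true
[root] NOT true = false
Overall: false → disabled

Disabled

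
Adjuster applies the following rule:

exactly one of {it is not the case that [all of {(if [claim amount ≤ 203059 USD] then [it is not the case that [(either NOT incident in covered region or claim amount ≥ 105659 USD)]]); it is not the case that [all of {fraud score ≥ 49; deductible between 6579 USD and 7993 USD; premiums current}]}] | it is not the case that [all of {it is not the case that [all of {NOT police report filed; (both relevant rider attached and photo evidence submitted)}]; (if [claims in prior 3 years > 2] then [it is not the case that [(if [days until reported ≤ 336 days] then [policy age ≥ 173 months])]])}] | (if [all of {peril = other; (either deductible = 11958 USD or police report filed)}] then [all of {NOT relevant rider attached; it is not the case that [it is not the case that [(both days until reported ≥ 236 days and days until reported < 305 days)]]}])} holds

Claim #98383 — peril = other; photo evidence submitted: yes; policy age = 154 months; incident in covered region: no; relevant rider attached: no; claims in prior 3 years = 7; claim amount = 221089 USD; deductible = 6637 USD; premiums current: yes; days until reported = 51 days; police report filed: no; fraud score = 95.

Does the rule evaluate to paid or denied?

Denied

Atomic conditions:
  claim amount ≤ 203059 USD: 221089 ≤ 203059 is false
  NOT incident in covered region: no → true
  claim amount ≥ 105659 USD: 221089 ≥ 105659 is true
  fraud score ≥ 49: 95 ≥ 49 is true
  deductible between 6579 USD and 7993 USD: 6637 in [6579, 7993] is true
  premiums current: yes → true
  NOT police report filed: no → true
  relevant rider attached: no → false
  photo evidence submitted: yes → true
  claims in prior 3 years > 2: 7 > 2 is true
  days until reported ≤ 336 days: 51 ≤ 336 is true
  policy age ≥ 173 months: 154 ≥ 173 is false
  peril = other: other == other is true
  deductible = 11958 USD: 6637 == 11958 is false
  police report filed: no → false
  NOT relevant rider attached: no → true
  days until reported ≥ 236 days: 51 ≥ 236 is false
  days until reported < 305 days: 51 < 305 is true
Combine:
[1.1.1.2.1] true OR true = true
[1.1.1.2] NOT true = false
[1.1.1] false → false (antecedent false ⇒ implication holds) = true
[1.1.2.1] true AND true AND true = true
[1.1.2] NOT true = false
[1.1] true AND false = false
[1] NOT false = true
[2.1.1.1.2] false AND true = false
[2.1.1.1] true AND false = false
[2.1.1] NOT false = true
[2.1.2.2.1] true → false = false
[2.1.2.2] NOT false = true
[2.1.2] true → true = true
[2.1] true AND true = true
[2] NOT true = false
[3.1.2] false OR false = false
[3.1] true AND false = false
[3.2.2.1.1] false AND true = false
[3.2.2.1] NOT false = true
[3.2.2] NOT true = false
[3.2] true AND false = false
[3] false → false (antecedent false ⇒ implication holds) = true
[root] exactly-one(true, false, true) = false
Overall: false → denied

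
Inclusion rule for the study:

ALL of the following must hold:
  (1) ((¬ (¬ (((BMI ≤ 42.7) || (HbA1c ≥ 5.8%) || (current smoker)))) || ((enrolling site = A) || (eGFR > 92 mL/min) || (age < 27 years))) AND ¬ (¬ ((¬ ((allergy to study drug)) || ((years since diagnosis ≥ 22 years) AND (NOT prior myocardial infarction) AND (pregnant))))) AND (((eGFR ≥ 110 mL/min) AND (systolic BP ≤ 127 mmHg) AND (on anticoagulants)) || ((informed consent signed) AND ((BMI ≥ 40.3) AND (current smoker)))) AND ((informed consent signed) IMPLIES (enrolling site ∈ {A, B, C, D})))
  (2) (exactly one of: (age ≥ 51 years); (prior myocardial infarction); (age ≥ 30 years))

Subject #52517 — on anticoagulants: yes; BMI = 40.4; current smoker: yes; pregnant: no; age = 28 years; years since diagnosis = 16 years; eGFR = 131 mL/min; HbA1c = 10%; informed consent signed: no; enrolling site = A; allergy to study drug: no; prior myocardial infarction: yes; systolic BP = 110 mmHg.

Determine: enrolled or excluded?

Atomic conditions:
  BMI ≤ 42.7: 40.4 ≤ 42.7 is true
  HbA1c ≥ 5.8%: 10 ≥ 5.8 is true
  current smoker: yes → true
  enrolling site = A: A == A is true
  eGFR > 92 mL/min: 131 > 92 is true
  age < 27 years: 28 < 27 is false
  allergy to study drug: no → false
  years since diagnosis ≥ 22 years: 16 ≥ 22 is false
  NOT prior myocardial infarction: yes → false
  pregnant: no → false
  eGFR ≥ 110 mL/min: 131 ≥ 110 is true
  systolic BP ≤ 127 mmHg: 110 ≤ 127 is true
  on anticoagulants: yes → true
  informed consent signed: no → false
  BMI ≥ 40.3: 40.4 ≥ 40.3 is true
  enrolling site ∈ {A, B, C, D}: A is in the set → true
  age ≥ 51 years: 28 ≥ 51 is false
  prior myocardial infarction: yes → true
  age ≥ 30 years: 28 ≥ 30 is false
Combine:
[1.1.1.1.1] true OR true OR true = true
[1.1.1.1] NOT true = false
[1.1.1] NOT false = true
[1.1.2] true OR true OR false = true
[1.1] true OR true = true
[1.2.1.1.1] NOT false = true
[1.2.1.1.2] false AND false AND false = false
[1.2.1.1] true OR false = true
[1.2.1] NOT true = false
[1.2] NOT false = true
[1.3.1] true AND true AND true = true
[1.3.2.2] true AND true = true
[1.3.2] false AND true = false
[1.3] true OR false = true
[1.4] false → true (antecedent false ⇒ implication holds) = true
[1] true AND true AND true AND true = true
[2] exactly-one(false, true, false) = true
[root] true AND true = true
Overall: true → enrolled

Enrolled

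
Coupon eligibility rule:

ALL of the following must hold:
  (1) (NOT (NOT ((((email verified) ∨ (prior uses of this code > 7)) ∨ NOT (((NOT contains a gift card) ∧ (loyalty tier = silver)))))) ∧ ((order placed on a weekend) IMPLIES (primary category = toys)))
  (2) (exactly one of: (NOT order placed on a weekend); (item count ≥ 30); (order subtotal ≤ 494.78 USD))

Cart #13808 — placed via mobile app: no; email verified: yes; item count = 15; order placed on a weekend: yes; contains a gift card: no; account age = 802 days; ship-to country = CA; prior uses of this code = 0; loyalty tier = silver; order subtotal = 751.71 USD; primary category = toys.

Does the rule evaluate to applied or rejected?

Atomic conditions:
  email verified: yes → true
  prior uses of this code > 7: 0 > 7 is false
  NOT contains a gift card: no → true
  loyalty tier = silver: silver == silver is true
  order placed on a weekend: yes → true
  primary category = toys: toys == toys is true
  NOT order placed on a weekend: yes → false
  item count ≥ 30: 15 ≥ 30 is false
  order subtotal ≤ 494.78 USD: 751.71 ≤ 494.78 is false
Combine:
[1.1.1.1.1] true OR false = true
[1.1.1.1.2.1] true AND true = true
[1.1.1.1.2] NOT true = false
[1.1.1.1] true OR false = true
[1.1.1] NOT true = false
[1.1] NOT false = true
[1.2] true → true = true
[1] true AND true = true
[2] exactly-one(false, false, false) = false
[root] true AND false = false
Overall: false → rejected

Rejected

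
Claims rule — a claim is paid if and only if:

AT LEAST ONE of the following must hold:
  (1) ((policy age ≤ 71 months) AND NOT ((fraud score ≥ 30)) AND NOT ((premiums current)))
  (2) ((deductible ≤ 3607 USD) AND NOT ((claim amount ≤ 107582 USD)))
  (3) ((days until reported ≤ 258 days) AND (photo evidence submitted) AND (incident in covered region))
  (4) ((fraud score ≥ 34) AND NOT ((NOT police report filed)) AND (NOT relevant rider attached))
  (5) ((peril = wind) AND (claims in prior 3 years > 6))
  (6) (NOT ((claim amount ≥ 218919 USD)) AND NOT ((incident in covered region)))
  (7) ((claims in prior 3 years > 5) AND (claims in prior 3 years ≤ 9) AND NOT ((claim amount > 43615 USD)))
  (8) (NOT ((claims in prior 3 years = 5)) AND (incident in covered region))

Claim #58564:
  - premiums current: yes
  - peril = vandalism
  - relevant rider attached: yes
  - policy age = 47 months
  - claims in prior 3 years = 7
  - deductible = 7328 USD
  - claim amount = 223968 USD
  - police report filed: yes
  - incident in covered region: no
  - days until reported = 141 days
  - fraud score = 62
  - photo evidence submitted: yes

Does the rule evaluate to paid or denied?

Atomic conditions:
  policy age ≤ 71 months: 47 ≤ 71 is true
  fraud score ≥ 30: 62 ≥ 30 is true
  premiums current: yes → true
  deductible ≤ 3607 USD: 7328 ≤ 3607 is false
  claim amount ≤ 107582 USD: 223968 ≤ 107582 is false
  days until reported ≤ 258 days: 141 ≤ 258 is true
  photo evidence submitted: yes → true
  incident in covered region: no → false
  fraud score ≥ 34: 62 ≥ 34 is true
  NOT police report filed: yes → false
  NOT relevant rider attached: yes → false
  peril = wind: vandalism == wind is false
  claims in prior 3 years > 6: 7 > 6 is true
  claim amount ≥ 218919 USD: 223968 ≥ 218919 is true
  claims in prior 3 years > 5: 7 > 5 is true
  claims in prior 3 years ≤ 9: 7 ≤ 9 is true
  claim amount > 43615 USD: 223968 > 43615 is true
  claims in prior 3 years = 5: 7 == 5 is false
Combine:
[1.2] NOT true = false
[1.3] NOT true = false
[1] true AND false AND false = false
[2.2] NOT false = true
[2] false AND true = false
[3] true AND true AND false = false
[4.2] NOT false = true
[4] true AND true AND false = false
[5] false AND true = false
[6.1] NOT true = false
[6.2] NOT false = true
[6] false AND true = false
[7.3] NOT true = false
[7] true AND true AND false = false
[8.1] NOT false = true
[8] true AND false = false
[root] false OR false OR false OR false OR false OR false OR false OR false = false
Overall: false → denied

Denied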